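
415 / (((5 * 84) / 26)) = 1079 / 42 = 25.69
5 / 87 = 0.06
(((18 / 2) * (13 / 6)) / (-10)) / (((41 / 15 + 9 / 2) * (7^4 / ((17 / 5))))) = -1989 / 5210170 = -0.00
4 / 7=0.57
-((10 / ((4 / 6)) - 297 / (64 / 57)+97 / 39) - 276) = 1305479 / 2496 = 523.03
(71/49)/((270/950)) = 6745/1323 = 5.10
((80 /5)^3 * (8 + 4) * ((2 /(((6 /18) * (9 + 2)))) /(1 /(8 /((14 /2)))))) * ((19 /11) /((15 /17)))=254017536 /4235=59980.53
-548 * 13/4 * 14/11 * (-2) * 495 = 2244060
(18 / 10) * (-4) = -36 / 5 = -7.20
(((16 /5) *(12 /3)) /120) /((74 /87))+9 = 8441 /925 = 9.13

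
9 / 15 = 3 / 5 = 0.60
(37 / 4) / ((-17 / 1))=-37 / 68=-0.54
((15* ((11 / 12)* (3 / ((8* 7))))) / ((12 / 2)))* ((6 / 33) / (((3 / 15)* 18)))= 25 / 4032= 0.01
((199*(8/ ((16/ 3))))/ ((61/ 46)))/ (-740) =-13731/ 45140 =-0.30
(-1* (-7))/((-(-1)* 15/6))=14/5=2.80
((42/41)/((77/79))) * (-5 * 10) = -23700/451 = -52.55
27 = 27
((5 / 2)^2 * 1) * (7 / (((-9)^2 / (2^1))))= 175 / 162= 1.08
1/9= 0.11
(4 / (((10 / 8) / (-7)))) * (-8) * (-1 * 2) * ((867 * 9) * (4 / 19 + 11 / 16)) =-238584528 / 95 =-2511416.08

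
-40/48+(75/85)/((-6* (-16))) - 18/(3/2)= -20929/1632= -12.82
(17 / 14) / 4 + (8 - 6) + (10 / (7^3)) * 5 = 6721 / 2744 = 2.45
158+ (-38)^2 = 1602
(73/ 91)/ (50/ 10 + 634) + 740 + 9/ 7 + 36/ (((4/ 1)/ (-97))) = -131.71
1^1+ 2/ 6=4/ 3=1.33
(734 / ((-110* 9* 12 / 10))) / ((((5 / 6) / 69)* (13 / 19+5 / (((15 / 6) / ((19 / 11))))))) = -160379 / 12975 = -12.36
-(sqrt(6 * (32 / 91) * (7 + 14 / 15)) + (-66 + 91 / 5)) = 239 / 5 - 8 * sqrt(1105) / 65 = 43.71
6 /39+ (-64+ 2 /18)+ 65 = 148 /117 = 1.26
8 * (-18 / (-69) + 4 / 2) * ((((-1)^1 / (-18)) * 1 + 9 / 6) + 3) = 82.40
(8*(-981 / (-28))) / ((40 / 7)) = 981 / 20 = 49.05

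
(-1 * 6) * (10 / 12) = -5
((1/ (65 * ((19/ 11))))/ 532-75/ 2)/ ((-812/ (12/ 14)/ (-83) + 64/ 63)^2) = -96238513743057/ 396485292578960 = -0.24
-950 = -950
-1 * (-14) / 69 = 0.20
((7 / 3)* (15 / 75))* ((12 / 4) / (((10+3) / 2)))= 0.22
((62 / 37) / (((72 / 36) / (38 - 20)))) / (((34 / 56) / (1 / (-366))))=-2604 / 38369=-0.07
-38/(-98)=19/49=0.39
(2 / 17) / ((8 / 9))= 9 / 68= 0.13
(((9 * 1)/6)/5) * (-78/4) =-117/20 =-5.85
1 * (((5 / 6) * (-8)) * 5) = -33.33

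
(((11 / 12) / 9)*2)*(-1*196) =-1078 / 27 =-39.93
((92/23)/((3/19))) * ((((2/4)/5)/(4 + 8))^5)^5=19/7154716248305175972009738240000000000000000000000000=0.00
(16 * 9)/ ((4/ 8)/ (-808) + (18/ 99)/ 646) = -826797312/ 1937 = -426844.25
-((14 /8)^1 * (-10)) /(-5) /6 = -7 /12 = -0.58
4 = 4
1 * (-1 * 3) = -3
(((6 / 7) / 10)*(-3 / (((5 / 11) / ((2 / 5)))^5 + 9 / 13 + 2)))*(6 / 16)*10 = -50247912 / 239034635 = -0.21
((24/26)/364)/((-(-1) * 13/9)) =27/15379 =0.00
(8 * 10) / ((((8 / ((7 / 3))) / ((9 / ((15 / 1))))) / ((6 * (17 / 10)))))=714 / 5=142.80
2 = 2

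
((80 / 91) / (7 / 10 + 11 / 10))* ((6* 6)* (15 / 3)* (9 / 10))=7200 / 91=79.12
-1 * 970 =-970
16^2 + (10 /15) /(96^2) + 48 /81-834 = -2660693 /4608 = -577.41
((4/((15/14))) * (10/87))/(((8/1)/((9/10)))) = 7/145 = 0.05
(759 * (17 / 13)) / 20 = 12903 / 260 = 49.63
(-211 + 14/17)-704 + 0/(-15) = -914.18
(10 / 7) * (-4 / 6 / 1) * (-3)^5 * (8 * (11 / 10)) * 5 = 71280 / 7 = 10182.86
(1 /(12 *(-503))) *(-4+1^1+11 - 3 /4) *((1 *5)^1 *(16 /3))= -145 /4527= -0.03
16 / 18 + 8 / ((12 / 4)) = 32 / 9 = 3.56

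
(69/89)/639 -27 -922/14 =-12321889/132699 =-92.86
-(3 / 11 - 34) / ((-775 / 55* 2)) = -371 / 310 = -1.20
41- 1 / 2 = 81 / 2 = 40.50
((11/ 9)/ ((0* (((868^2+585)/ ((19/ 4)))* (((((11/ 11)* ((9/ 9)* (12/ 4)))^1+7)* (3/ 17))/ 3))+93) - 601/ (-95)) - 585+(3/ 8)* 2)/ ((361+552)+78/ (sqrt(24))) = -22649613613/ 35384242761+322502713* sqrt(6)/ 70768485522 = -0.63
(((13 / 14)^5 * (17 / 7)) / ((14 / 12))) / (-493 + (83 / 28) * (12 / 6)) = -6311981 / 2139329416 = -0.00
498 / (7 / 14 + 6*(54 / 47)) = 46812 / 695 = 67.36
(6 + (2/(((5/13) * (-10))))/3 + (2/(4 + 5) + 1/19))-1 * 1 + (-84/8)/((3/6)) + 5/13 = -15.51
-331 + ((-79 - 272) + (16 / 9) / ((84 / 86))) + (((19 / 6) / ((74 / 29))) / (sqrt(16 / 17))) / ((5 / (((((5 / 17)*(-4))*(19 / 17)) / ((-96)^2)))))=-128554 / 189 - 10469*sqrt(17) / 1182560256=-680.18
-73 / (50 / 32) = -1168 / 25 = -46.72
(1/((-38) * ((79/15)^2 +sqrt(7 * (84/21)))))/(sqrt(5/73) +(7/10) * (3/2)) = -164250/(19 * (20 * sqrt(365) +1533) * (450 * sqrt(7) +6241)) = -0.00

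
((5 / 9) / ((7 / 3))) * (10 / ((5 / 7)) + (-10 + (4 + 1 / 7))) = 1.94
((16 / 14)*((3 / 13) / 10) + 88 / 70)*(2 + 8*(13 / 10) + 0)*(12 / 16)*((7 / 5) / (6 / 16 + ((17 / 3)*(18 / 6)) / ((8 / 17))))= 744 / 1625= 0.46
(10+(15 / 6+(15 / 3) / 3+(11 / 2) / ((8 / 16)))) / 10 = 151 / 60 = 2.52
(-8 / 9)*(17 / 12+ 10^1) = -274 / 27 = -10.15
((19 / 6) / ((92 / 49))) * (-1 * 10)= -16.87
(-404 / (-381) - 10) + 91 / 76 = -7.74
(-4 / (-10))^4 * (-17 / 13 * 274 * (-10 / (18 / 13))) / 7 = 74528 / 7875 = 9.46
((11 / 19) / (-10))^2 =121 / 36100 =0.00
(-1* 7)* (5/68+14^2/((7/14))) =-186627/68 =-2744.51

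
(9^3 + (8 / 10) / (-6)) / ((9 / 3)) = 10933 / 45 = 242.96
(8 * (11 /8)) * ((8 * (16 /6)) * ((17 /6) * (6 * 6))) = 23936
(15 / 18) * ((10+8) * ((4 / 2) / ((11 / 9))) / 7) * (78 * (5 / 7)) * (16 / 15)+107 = 169993 / 539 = 315.39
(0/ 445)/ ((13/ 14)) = 0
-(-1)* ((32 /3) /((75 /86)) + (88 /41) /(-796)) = 22448618 /1835775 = 12.23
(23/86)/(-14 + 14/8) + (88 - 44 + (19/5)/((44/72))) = 50.20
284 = 284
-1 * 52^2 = -2704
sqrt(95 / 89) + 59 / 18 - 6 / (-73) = sqrt(8455) / 89 + 4415 / 1314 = 4.39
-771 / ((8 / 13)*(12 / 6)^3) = -10023 / 64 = -156.61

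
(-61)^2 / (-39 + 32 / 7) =-26047 / 241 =-108.08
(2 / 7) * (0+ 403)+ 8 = 862 / 7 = 123.14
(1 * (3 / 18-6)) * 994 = -17395 / 3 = -5798.33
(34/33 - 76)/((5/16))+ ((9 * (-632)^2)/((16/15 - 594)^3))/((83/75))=-288953105890358056/1204379694821985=-239.92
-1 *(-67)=67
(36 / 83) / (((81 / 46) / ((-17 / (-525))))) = 3128 / 392175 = 0.01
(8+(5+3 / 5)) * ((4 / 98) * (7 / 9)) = 136 / 315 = 0.43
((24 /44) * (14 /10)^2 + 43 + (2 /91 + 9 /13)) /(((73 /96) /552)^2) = 242085173133312 /10258325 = 23598898.76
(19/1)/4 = 19/4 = 4.75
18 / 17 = 1.06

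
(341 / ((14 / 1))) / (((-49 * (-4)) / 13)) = 4433 / 2744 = 1.62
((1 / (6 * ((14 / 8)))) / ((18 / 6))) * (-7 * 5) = -10 / 9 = -1.11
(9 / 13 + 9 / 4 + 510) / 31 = 26673 / 1612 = 16.55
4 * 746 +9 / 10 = 29849 / 10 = 2984.90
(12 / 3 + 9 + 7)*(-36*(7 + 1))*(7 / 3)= -13440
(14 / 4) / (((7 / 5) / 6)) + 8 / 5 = 83 / 5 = 16.60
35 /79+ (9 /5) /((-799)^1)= 139114 /315605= 0.44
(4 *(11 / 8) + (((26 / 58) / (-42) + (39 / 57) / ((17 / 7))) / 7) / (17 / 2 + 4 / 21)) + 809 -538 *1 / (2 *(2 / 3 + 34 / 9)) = 28871604499 / 38292296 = 753.98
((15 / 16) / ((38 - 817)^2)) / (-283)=-15 / 2747776048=-0.00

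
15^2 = 225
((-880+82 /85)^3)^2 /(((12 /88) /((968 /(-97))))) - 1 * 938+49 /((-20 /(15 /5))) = -4940696830108428278374461342340247 /146334012062500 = -33763147476597795740.66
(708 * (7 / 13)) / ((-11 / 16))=-79296 / 143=-554.52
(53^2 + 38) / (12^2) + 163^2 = 26588.77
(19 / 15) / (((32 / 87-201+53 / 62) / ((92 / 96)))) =-0.01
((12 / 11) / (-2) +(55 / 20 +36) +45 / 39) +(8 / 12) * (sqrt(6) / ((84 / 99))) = 11 * sqrt(6) / 14 +22513 / 572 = 41.28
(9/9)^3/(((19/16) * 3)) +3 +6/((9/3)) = 301/57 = 5.28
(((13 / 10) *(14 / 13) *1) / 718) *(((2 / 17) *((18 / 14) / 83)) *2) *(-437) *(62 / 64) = -121923 / 40523920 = -0.00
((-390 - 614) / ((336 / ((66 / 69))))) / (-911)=2761 / 880026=0.00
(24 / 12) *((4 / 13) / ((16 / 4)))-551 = -7161 / 13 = -550.85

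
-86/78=-43/39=-1.10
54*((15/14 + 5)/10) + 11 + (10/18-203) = -19991/126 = -158.66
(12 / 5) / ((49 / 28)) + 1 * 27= 993 / 35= 28.37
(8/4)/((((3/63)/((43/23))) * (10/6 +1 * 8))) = 5418/667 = 8.12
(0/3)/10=0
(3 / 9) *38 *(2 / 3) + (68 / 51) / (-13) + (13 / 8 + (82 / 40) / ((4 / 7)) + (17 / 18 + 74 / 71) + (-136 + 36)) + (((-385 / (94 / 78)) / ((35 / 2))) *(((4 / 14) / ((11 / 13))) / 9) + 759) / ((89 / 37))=4491048618779 / 19458981360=230.80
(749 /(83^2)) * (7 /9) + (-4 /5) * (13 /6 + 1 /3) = -118759 /62001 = -1.92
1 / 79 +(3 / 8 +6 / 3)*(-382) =-907.24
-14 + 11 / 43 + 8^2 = 2161 / 43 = 50.26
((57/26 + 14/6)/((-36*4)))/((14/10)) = -1765/78624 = -0.02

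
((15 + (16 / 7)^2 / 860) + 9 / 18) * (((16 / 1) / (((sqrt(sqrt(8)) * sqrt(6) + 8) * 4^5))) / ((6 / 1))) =-326713 * 2^(1 / 4) * sqrt(3) / 240703680-326713 * 2^(3 / 4) * sqrt(3) / 1283752960 + 326713 * sqrt(2) / 320938240 + 326713 / 60175920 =0.00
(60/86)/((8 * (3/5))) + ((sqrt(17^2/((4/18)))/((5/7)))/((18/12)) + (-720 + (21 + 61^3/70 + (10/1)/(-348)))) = 119 * sqrt(2)/5 + 1332238657/523740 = 2577.36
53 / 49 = 1.08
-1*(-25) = 25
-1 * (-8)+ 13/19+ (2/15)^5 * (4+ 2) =41766841/4809375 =8.68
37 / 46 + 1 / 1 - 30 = -1297 / 46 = -28.20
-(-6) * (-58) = -348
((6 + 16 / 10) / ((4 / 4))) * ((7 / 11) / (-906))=-133 / 24915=-0.01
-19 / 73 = -0.26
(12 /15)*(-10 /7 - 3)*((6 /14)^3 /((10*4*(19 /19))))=-837 /120050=-0.01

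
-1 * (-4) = 4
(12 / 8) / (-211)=-0.01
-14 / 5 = -2.80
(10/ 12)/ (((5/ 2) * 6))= 1/ 18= 0.06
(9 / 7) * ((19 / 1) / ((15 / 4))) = 228 / 35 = 6.51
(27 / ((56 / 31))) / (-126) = -93 / 784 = -0.12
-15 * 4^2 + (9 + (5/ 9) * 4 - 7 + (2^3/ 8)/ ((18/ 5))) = -471/ 2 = -235.50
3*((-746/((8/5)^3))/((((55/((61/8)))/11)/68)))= -29010075/512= -56660.30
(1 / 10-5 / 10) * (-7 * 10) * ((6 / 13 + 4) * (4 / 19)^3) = 103936 / 89167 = 1.17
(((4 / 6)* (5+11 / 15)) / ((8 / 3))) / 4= 43 / 120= 0.36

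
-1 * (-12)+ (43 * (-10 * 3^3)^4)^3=11933574168558509113347000000000012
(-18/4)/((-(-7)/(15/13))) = -135/182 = -0.74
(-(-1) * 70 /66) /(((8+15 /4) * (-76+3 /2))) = -280 /231099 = -0.00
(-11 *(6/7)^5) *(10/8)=-106920/16807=-6.36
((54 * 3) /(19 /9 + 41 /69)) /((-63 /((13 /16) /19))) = -24219 /595840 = -0.04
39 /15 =13 /5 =2.60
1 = 1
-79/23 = -3.43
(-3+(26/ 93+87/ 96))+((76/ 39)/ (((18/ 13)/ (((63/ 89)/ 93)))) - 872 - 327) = -954148829/ 794592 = -1200.80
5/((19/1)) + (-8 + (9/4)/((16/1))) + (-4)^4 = 302059/1216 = 248.40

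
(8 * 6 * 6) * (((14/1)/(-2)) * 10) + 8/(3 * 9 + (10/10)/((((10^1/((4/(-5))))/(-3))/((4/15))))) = -68200280/3383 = -20159.70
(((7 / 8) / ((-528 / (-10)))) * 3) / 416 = 35 / 292864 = 0.00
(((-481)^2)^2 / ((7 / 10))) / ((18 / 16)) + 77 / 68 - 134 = 291191842457035 / 4284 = 67971952020.78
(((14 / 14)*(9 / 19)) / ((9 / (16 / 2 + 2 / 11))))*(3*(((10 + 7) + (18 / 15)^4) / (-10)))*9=-2896803 / 130625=-22.18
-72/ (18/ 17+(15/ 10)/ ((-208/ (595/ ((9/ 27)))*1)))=56576/ 9283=6.09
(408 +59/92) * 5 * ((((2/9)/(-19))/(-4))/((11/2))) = 187975/173052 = 1.09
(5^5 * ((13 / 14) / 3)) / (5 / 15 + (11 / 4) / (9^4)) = 177693750 / 61313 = 2898.14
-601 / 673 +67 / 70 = 3021 / 47110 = 0.06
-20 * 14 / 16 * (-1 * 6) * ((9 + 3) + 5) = 1785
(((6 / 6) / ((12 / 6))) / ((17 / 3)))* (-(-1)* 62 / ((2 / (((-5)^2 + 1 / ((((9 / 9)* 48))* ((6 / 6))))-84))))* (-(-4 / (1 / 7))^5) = -47199972064 / 17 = -2776468944.94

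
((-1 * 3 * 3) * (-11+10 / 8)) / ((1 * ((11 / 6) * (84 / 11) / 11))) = 3861 / 56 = 68.95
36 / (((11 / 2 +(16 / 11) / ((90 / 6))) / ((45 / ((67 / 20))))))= 10692000 / 123749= 86.40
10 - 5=5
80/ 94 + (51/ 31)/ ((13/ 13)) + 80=120197/ 1457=82.50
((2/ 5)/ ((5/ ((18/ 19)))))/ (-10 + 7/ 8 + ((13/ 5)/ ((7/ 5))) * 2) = -672/ 47975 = -0.01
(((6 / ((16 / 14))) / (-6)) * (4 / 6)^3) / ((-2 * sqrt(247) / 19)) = 7 * sqrt(247) / 702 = 0.16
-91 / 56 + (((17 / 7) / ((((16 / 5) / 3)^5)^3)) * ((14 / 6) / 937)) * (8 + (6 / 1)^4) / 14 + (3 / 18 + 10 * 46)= 2601836644489713611890685 / 5671509111537231986688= 458.76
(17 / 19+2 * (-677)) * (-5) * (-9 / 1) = -1156905 / 19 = -60889.74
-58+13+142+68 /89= 8701 /89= 97.76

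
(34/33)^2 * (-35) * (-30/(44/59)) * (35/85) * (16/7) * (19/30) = 10671920/11979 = 890.89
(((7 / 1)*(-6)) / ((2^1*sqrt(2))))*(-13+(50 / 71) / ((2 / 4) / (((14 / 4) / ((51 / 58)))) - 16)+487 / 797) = 9522391473*sqrt(2) / 72940643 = 184.63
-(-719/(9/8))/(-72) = -719/81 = -8.88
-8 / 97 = -0.08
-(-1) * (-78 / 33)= -26 / 11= -2.36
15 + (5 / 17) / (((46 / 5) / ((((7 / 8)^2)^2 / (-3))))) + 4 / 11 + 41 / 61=103354887385 / 6447783936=16.03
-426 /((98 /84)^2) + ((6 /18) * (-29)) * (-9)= -11073 /49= -225.98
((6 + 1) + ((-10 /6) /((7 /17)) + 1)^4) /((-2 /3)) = -18138583 /129654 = -139.90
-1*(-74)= 74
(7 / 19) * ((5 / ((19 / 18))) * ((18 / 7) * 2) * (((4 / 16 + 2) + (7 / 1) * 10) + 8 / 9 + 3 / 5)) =238914 / 361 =661.81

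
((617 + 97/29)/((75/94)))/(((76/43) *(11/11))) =3635779/8265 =439.90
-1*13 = -13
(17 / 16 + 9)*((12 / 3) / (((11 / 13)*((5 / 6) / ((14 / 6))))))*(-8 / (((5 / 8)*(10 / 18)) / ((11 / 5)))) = -4219488 / 625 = -6751.18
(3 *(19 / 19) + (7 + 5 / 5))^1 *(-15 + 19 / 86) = -162.57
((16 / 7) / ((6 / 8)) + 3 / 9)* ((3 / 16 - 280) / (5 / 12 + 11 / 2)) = -4477 / 28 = -159.89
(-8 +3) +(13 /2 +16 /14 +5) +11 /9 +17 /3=1831 /126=14.53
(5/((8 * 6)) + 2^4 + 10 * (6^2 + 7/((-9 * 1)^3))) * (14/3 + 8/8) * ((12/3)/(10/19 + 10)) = 1416600157/1749600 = 809.67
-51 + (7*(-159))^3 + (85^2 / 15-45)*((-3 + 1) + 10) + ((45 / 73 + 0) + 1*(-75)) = -301945489862 / 219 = -1378746529.05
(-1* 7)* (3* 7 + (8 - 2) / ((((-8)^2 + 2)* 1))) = -1624 / 11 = -147.64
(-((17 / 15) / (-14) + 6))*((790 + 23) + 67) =-109384 / 21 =-5208.76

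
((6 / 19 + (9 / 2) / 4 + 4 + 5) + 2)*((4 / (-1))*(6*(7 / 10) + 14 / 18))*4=-847168 / 855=-990.84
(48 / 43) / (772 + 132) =6 / 4859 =0.00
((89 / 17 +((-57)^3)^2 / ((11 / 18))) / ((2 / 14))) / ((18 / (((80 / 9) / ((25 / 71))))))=41726978328071848 / 75735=550960300099.98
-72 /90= -4 /5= -0.80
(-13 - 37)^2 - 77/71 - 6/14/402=2498.91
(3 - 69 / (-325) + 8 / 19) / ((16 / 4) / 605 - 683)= -2714756 / 510315585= -0.01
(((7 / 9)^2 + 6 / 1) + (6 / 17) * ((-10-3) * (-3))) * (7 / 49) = 4007 / 1377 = 2.91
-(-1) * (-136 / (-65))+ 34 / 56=4913 / 1820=2.70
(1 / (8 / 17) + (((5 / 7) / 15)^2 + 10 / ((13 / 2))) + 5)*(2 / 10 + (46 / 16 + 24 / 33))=18997871 / 576576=32.95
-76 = -76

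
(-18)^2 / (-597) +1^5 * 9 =1683 / 199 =8.46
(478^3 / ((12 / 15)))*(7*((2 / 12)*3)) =477817165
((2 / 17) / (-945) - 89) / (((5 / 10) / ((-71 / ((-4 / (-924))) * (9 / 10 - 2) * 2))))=-24566600234 / 3825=-6422640.58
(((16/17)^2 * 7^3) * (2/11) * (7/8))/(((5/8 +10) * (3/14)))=17210368/810645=21.23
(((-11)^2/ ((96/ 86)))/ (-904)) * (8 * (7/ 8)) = -36421/ 43392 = -0.84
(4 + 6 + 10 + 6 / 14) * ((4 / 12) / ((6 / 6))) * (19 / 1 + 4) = 3289 / 21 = 156.62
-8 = -8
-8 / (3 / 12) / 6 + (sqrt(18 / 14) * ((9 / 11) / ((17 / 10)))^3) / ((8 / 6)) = -16 / 3 + 1640250 * sqrt(7) / 45774421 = -5.24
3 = 3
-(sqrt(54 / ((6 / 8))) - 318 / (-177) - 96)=5558 / 59 - 6* sqrt(2)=85.72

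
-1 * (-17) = 17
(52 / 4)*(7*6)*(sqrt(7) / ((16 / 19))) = 5187*sqrt(7) / 8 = 1715.44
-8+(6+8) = 6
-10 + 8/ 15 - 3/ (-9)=-137/ 15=-9.13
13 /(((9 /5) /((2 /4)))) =65 /18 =3.61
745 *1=745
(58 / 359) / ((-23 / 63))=-3654 / 8257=-0.44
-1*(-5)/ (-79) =-5/ 79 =-0.06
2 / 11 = 0.18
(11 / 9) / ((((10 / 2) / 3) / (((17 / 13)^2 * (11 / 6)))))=34969 / 15210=2.30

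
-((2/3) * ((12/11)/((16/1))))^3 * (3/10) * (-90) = 27/10648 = 0.00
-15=-15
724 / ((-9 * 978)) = -362 / 4401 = -0.08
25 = 25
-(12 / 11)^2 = -144 / 121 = -1.19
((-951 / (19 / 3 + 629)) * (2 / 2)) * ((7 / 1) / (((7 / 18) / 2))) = -51354 / 953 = -53.89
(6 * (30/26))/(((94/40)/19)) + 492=334812/611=547.97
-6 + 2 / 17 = -100 / 17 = -5.88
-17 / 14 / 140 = -17 / 1960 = -0.01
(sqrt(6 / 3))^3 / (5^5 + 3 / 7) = 7 * sqrt(2) / 10939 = 0.00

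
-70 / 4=-35 / 2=-17.50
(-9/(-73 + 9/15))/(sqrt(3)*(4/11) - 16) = -5445/699746 - 495*sqrt(3)/2798984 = -0.01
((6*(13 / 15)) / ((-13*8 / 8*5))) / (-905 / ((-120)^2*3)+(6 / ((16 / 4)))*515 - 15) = -3456 / 32723095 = -0.00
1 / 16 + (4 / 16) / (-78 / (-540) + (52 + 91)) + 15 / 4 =786223 / 206128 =3.81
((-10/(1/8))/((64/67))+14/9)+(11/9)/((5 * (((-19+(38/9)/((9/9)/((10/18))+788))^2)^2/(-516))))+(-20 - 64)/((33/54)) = -90331753941139391453752485289/411253224957505713503637180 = -219.65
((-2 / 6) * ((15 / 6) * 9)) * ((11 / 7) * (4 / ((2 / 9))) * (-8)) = 11880 / 7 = 1697.14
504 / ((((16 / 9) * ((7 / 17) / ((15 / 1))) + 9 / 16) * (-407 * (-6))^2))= 514080 / 3718323103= 0.00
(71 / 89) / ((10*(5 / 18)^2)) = 11502 / 11125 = 1.03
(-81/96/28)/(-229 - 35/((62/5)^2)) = 8649/65792608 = 0.00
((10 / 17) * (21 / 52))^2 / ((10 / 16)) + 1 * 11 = 541661 / 48841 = 11.09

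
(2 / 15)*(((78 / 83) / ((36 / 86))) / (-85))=-1118 / 317475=-0.00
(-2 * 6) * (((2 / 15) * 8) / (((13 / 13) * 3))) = -64 / 15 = -4.27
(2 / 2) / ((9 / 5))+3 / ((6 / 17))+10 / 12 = 89 / 9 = 9.89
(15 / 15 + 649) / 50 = 13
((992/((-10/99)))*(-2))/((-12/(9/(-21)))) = 24552/35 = 701.49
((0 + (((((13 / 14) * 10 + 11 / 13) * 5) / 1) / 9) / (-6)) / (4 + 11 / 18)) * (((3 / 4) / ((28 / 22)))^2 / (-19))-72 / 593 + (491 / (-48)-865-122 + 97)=-360416735480209 / 400308758304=-900.35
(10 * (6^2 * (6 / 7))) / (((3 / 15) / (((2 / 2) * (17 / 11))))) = 183600 / 77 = 2384.42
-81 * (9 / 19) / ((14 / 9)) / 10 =-2.47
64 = 64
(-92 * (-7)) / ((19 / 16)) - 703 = -3053 / 19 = -160.68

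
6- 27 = -21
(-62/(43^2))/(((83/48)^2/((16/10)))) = -1142784/63688805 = -0.02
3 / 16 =0.19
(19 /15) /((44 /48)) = 76 /55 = 1.38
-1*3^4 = -81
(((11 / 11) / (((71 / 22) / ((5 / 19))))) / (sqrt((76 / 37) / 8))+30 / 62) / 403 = 110 * sqrt(1406) / 10329293+15 / 12493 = 0.00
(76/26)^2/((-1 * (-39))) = 1444/6591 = 0.22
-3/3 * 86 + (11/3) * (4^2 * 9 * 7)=3610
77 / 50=1.54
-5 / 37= -0.14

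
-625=-625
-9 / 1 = -9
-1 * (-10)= 10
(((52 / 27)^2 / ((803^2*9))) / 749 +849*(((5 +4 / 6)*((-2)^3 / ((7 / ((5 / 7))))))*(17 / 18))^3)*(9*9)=-418930817853834240208 / 73054272081483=-5734514.98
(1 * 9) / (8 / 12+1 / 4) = 108 / 11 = 9.82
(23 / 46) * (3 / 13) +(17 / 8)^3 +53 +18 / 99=4604767 / 73216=62.89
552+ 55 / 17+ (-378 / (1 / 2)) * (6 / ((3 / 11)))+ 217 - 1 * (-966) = -253194 / 17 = -14893.76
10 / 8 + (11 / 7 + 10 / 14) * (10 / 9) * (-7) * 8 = -5075 / 36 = -140.97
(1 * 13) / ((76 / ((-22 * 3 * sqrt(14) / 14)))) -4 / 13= -429 * sqrt(14) / 532 -4 / 13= -3.32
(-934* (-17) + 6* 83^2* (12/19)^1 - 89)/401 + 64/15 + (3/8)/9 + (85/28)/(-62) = 10786433863/99199380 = 108.73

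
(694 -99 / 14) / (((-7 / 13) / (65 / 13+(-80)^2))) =-8171015.36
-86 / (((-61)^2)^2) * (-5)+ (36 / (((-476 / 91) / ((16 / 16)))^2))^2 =32032110873361 / 18502695778576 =1.73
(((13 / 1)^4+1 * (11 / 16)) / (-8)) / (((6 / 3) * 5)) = -456987 / 1280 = -357.02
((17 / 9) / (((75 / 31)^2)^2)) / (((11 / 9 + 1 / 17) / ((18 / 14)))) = 266897569 / 4823437500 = 0.06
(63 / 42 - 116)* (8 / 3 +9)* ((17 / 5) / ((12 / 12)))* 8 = -109004 / 3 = -36334.67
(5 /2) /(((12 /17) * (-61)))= -85 /1464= -0.06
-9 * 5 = -45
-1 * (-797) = 797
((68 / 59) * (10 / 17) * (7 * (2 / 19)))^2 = 313600 / 1256641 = 0.25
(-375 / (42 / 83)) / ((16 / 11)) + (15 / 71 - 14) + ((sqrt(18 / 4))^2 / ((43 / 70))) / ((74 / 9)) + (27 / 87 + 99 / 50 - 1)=-9559400648753 / 18344866400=-521.09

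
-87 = -87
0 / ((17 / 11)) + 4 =4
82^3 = 551368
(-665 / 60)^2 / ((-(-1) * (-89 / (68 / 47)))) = -300713 / 150588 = -2.00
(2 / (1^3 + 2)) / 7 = 0.10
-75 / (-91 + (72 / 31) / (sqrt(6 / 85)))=27900*sqrt(510) / 7884601 + 6558825 / 7884601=0.91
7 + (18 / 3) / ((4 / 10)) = 22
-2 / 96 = -1 / 48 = -0.02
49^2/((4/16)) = 9604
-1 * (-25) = 25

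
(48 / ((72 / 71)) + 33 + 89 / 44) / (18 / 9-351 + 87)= -10871 / 34584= -0.31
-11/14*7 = -11/2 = -5.50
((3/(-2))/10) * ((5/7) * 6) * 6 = -3.86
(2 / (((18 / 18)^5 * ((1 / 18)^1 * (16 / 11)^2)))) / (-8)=-1089 / 512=-2.13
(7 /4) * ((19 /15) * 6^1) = 133 /10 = 13.30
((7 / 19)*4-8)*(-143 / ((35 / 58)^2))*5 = 59650448 / 4655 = 12814.27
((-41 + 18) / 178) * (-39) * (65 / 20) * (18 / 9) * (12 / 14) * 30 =524745 / 623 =842.29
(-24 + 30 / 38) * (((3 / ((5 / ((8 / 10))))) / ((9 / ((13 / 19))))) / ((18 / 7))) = -8918 / 27075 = -0.33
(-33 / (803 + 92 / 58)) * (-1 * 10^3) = 957000 / 23333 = 41.01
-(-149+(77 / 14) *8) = 105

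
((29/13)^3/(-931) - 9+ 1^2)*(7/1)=-16387645/292201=-56.08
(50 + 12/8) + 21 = 145/2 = 72.50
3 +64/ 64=4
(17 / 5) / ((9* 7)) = 17 / 315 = 0.05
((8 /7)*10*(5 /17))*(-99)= -39600 /119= -332.77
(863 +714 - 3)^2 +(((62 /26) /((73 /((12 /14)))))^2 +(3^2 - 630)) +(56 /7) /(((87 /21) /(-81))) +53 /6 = 19017457680002563 /7678524126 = 2476707.42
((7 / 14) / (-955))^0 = 1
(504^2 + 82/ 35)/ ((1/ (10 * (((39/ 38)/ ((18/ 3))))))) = 57789173/ 133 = 434505.06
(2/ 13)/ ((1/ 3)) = 6/ 13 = 0.46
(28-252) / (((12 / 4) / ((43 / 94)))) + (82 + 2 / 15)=33824 / 705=47.98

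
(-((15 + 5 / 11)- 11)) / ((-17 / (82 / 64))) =0.34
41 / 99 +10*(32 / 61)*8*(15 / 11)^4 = 1169728831 / 8037909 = 145.53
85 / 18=4.72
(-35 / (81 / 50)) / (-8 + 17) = -1750 / 729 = -2.40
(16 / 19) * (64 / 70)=512 / 665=0.77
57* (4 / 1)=228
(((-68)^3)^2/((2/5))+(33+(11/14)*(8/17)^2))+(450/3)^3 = 500029121062991/2023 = 247172081593.17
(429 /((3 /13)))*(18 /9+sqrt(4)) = 7436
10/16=5/8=0.62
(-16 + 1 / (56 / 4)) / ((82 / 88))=-4906 / 287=-17.09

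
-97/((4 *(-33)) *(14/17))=1649/1848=0.89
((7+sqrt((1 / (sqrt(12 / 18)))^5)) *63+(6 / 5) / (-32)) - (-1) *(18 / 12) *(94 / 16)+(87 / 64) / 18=189 *2^(3 / 4) *3^(1 / 4) / 4+863713 / 1920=554.43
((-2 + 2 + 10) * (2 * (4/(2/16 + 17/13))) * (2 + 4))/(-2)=-167.52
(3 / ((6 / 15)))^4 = 50625 / 16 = 3164.06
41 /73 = 0.56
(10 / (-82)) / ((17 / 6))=-30 / 697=-0.04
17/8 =2.12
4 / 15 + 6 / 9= 14 / 15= 0.93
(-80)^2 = 6400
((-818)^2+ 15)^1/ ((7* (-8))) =-669139/ 56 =-11948.91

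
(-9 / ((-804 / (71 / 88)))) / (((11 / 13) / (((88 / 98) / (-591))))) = -923 / 56914088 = -0.00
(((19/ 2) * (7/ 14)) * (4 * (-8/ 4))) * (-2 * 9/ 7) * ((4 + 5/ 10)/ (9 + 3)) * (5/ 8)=2565/ 112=22.90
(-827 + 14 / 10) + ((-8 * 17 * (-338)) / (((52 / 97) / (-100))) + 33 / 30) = -17151249 / 2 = -8575624.50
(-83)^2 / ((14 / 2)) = 6889 / 7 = 984.14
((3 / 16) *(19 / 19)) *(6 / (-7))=-9 / 56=-0.16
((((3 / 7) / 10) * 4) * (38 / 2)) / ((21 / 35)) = 38 / 7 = 5.43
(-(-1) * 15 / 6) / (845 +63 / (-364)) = 130 / 43931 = 0.00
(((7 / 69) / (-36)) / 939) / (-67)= 7 / 156275892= 0.00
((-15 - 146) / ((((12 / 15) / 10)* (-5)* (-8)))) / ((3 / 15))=-251.56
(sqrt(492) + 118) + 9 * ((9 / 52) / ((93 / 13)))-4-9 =2 * sqrt(123) + 13047 / 124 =127.40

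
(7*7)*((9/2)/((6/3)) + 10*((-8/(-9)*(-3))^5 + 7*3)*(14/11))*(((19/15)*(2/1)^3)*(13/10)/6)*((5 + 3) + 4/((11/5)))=-1528116.36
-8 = -8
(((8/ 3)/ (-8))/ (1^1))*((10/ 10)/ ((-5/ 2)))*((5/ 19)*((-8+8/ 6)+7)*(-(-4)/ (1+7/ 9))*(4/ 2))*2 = 2/ 19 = 0.11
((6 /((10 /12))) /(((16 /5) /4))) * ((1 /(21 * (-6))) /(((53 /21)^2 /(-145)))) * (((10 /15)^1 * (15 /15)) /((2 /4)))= 6090 /2809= 2.17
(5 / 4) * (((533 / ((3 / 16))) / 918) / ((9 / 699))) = 1241890 / 4131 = 300.63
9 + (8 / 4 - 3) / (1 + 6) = 62 / 7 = 8.86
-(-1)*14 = 14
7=7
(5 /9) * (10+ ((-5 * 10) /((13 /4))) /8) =175 /39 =4.49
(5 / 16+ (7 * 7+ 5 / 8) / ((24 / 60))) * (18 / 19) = 8955 / 76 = 117.83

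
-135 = -135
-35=-35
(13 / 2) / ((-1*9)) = -13 / 18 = -0.72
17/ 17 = 1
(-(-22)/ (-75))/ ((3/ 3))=-22/ 75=-0.29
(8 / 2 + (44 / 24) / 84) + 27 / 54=2279 / 504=4.52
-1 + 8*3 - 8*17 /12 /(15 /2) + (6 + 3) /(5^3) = 24256 /1125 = 21.56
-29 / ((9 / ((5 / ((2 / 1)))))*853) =-145 / 15354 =-0.01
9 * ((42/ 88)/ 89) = 189/ 3916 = 0.05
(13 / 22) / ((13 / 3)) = 3 / 22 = 0.14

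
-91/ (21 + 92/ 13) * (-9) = 10647/ 365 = 29.17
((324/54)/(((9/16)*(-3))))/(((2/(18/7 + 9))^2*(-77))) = 5832/3773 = 1.55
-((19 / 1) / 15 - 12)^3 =4173281 / 3375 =1236.53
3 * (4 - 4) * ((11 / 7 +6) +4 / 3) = 0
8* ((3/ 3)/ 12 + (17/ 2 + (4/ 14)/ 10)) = 7234/ 105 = 68.90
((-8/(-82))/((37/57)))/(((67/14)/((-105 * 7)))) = -2346120/101639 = -23.08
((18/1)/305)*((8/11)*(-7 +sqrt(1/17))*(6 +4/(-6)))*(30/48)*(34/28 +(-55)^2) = -2925.72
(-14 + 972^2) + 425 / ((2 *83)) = 944772.56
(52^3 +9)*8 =1124936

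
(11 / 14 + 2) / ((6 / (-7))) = -13 / 4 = -3.25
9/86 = 0.10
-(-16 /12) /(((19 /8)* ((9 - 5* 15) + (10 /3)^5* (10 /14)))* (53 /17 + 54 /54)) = 11016 /18417365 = 0.00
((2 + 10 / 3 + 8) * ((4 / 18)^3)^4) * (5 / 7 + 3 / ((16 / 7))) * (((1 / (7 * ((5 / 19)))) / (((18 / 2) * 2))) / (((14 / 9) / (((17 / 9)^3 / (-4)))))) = -2712290432 / 211861974925393821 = -0.00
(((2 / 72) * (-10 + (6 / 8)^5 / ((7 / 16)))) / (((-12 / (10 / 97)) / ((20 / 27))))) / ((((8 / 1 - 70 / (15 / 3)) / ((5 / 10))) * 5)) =-21185 / 760306176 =-0.00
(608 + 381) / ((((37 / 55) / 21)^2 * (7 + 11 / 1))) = 146594525 / 2738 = 53540.73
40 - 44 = -4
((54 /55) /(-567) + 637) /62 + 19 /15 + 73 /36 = 5829889 /429660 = 13.57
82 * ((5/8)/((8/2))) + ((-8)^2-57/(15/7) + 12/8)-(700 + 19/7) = -651.00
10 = 10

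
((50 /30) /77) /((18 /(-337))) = -0.41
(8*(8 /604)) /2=0.05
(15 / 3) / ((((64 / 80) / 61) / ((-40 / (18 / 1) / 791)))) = -7625 / 7119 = -1.07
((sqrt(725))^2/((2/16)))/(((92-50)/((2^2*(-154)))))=-255200/3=-85066.67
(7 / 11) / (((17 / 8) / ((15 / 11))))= 840 / 2057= 0.41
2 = 2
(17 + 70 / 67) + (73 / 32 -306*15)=-9797381 / 2144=-4569.67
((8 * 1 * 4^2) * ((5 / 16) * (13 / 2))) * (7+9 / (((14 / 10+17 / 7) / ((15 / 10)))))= 2736.79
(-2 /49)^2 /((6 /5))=10 /7203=0.00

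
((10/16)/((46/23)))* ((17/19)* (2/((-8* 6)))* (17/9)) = -1445/65664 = -0.02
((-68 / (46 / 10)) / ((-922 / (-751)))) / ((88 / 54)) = -1723545 / 233266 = -7.39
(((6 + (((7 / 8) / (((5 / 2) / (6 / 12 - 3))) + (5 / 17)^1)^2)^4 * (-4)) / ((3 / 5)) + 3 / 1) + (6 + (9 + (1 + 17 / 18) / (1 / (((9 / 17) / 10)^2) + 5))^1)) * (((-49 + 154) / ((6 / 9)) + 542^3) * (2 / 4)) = 4573742263434205531697081433389 / 2057805118163279413248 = 2222631396.46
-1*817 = -817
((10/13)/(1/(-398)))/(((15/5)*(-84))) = 995/819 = 1.21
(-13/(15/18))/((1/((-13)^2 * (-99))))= 1305018/5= 261003.60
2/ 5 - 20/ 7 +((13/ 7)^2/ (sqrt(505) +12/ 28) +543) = 169 * sqrt(505)/ 24736 +467977849/ 865760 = 540.69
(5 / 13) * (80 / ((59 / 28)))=11200 / 767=14.60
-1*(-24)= 24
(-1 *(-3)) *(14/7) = 6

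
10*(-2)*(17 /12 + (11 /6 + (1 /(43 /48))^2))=-89.92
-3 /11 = -0.27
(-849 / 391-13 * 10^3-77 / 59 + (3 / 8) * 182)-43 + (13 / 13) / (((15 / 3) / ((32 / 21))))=-125742823583 / 9688980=-12977.92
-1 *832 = -832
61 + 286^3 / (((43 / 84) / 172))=7860268477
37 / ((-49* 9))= -37 / 441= -0.08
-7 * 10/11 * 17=-1190/11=-108.18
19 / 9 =2.11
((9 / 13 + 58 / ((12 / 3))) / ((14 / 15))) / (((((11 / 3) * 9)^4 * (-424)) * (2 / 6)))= -1975 / 20336700384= -0.00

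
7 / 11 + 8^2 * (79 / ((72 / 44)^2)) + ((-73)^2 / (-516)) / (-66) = 578983105 / 306504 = 1888.99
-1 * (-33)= 33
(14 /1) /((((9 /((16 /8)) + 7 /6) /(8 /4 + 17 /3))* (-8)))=-161 /68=-2.37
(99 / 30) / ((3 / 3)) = 33 / 10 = 3.30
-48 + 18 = -30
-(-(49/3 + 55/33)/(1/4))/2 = 36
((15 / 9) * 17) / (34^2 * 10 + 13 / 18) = 510 / 208093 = 0.00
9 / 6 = 3 / 2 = 1.50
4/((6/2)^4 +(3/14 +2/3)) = 168/3439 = 0.05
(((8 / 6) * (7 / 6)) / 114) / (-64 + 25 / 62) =-434 / 2022759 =-0.00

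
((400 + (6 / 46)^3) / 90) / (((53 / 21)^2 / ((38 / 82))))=4531015937 / 14012612230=0.32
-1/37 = -0.03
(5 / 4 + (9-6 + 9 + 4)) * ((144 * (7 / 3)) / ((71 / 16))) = 92736 / 71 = 1306.14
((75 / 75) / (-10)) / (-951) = 1 / 9510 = 0.00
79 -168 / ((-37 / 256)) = 45931 / 37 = 1241.38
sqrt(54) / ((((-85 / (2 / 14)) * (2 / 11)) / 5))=-33 * sqrt(6) / 238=-0.34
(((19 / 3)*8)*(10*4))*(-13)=-79040 / 3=-26346.67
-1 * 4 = -4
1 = 1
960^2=921600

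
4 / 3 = 1.33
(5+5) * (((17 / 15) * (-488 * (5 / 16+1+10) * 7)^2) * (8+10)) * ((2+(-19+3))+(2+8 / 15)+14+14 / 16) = 41532218405657 / 40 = 1038305460141.42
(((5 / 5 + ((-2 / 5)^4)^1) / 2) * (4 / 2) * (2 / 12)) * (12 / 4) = 641 / 1250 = 0.51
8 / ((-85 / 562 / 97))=-436112 / 85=-5130.73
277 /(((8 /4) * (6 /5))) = 1385 /12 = 115.42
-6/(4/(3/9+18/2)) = -14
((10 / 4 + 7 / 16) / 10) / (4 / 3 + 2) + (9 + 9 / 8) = 16341 / 1600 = 10.21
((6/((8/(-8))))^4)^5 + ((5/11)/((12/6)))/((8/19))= 3656158440062976.54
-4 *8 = -32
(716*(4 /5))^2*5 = 8202496 /5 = 1640499.20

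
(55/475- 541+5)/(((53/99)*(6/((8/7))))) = -6719988/35245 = -190.67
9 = 9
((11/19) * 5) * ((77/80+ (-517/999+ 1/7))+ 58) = 360540191/2125872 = 169.60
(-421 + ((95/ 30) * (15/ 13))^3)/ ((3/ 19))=-41433433/ 17576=-2357.39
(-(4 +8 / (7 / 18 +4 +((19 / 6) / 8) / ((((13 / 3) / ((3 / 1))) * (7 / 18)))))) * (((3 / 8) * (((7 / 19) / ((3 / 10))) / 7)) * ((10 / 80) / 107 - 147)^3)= 462989386940440320535 / 397713326459392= 1164128.42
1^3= 1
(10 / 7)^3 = 1000 / 343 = 2.92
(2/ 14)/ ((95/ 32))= 32/ 665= 0.05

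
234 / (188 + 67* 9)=0.30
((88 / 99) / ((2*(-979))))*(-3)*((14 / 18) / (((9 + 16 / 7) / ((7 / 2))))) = 686 / 2088207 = 0.00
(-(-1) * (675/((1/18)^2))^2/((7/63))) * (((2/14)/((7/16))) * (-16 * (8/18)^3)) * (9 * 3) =-261213880320000/49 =-5330895516734.69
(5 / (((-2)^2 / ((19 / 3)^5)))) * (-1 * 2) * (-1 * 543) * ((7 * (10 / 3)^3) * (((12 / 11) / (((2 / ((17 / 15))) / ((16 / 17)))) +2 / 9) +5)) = 4506612842504500 / 216513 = 20814513874.48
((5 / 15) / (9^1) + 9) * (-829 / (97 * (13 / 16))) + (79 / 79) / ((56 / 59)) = -179230523 / 1906632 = -94.00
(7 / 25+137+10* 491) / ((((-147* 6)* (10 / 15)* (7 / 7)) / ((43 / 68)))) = -387559 / 71400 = -5.43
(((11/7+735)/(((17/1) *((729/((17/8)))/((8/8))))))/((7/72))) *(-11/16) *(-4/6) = 14179/23814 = 0.60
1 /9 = 0.11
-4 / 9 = -0.44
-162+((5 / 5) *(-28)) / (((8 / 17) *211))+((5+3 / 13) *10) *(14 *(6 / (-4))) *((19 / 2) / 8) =-4023172 / 2743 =-1466.71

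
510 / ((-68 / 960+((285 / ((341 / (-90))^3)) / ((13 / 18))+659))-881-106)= -63093977575200 / 41484395391001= -1.52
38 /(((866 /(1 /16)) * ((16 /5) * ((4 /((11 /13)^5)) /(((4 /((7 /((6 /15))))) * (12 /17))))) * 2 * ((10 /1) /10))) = 9179907 /1224423322304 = 0.00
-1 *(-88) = 88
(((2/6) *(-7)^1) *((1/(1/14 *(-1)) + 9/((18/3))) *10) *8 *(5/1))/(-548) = -21.29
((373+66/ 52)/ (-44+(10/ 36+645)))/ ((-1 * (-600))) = 29193/ 28139800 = 0.00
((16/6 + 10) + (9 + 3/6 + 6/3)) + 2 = 157/6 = 26.17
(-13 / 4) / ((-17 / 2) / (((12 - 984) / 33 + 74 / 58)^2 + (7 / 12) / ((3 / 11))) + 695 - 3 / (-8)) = -5833423906 / 1248109191047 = -0.00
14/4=7/2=3.50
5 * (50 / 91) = 250 / 91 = 2.75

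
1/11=0.09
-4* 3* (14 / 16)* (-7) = 147 / 2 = 73.50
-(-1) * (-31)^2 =961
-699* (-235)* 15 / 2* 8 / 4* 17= 41887575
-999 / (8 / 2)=-999 / 4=-249.75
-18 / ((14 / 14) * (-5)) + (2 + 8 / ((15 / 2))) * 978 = 15014 / 5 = 3002.80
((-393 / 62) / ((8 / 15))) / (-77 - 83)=0.07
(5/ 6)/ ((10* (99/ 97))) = 97/ 1188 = 0.08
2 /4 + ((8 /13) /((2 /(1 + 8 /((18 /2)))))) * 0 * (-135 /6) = 1 /2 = 0.50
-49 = -49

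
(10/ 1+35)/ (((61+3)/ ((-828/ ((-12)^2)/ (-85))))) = 207/ 4352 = 0.05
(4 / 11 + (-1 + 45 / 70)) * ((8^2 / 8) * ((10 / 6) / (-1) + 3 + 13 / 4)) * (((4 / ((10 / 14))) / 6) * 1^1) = 2 / 9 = 0.22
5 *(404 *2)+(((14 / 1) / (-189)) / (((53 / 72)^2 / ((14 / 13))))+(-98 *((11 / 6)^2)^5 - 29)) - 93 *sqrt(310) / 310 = -41982621370258765 / 1104021674496 - 3 *sqrt(310) / 10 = -38032.27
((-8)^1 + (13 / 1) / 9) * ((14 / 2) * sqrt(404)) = -826 * sqrt(101) / 9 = -922.36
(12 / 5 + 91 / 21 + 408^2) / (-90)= -2497061 / 1350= -1849.67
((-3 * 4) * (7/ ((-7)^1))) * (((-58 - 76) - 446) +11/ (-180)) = -104411/ 15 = -6960.73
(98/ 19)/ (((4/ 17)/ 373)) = 310709/ 38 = 8176.55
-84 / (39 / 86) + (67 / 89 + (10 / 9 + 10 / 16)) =-15223127 / 83304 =-182.74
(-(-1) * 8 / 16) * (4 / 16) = 1 / 8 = 0.12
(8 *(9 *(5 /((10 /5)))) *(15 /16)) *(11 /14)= 7425 /56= 132.59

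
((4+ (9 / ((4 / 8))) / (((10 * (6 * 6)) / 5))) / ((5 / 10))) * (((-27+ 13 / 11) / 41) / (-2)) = 1207 / 451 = 2.68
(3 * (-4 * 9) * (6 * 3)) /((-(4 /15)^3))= 820125 /8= 102515.62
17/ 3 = 5.67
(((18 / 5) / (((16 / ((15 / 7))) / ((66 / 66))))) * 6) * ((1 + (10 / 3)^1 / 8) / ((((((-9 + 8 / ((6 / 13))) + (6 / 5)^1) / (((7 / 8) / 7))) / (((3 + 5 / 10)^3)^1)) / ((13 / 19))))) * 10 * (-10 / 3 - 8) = -9558675 / 53504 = -178.65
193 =193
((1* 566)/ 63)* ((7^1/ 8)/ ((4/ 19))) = 5377/ 144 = 37.34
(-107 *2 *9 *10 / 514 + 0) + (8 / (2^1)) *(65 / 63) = -539870 / 16191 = -33.34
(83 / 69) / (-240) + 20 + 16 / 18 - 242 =-1220561 / 5520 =-221.12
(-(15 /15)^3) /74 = -1 /74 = -0.01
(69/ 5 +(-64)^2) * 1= 20549/ 5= 4109.80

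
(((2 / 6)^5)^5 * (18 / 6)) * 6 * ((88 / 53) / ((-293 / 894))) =-52448 / 487316474668161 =-0.00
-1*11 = -11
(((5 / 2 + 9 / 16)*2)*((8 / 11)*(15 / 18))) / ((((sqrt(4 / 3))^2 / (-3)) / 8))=-735 / 11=-66.82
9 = 9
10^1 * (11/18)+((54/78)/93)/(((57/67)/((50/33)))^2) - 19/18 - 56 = -48404626693/950585922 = -50.92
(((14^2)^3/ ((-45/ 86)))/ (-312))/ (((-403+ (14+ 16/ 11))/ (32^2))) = -18606866432/ 152685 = -121864.40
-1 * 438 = -438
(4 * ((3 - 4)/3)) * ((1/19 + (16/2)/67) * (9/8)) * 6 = -1971/1273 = -1.55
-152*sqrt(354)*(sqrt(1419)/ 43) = -456*sqrt(55814)/ 43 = -2505.35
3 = 3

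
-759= -759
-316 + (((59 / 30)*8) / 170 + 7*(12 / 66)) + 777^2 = 8462886473 / 14025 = 603414.37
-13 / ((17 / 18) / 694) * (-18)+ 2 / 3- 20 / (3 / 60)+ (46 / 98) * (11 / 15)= 2143513711 / 12495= 171549.72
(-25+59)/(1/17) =578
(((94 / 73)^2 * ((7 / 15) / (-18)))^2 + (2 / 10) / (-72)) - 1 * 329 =-1362216353883997 / 4140463537800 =-329.00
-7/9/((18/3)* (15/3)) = -7/270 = -0.03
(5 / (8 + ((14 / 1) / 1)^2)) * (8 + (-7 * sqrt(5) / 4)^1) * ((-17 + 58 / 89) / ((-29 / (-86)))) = -4.86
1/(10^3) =1/1000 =0.00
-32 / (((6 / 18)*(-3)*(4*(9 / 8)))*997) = 64 / 8973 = 0.01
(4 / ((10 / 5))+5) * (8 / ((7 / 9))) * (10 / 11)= 720 / 11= 65.45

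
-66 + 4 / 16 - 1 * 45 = -443 / 4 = -110.75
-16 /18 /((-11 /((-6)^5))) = -6912 /11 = -628.36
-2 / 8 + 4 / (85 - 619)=-275 / 1068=-0.26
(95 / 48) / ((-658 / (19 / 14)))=-1805 / 442176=-0.00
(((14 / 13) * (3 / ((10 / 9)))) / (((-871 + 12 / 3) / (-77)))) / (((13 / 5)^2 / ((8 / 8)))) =24255 / 634933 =0.04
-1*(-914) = 914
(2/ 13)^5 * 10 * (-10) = -3200/ 371293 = -0.01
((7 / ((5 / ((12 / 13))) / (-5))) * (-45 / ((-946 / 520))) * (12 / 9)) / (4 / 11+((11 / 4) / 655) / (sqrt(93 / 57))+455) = -35814144831360000 / 76526797741966501+10651872000 * sqrt(589) / 76526797741966501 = -0.47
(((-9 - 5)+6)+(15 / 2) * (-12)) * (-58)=5684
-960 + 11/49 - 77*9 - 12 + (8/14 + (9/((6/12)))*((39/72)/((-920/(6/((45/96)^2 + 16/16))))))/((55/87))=-644110508434/387096325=-1663.95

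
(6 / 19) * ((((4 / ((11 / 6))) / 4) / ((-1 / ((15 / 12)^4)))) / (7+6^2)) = -5625 / 575168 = -0.01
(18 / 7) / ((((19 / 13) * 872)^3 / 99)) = 1957527 / 15917626208512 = 0.00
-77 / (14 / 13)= -143 / 2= -71.50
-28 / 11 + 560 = 6132 / 11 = 557.45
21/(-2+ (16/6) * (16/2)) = 63/58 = 1.09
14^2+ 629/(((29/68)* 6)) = 38438/87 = 441.82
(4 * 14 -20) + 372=408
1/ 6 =0.17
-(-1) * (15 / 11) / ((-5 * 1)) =-3 / 11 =-0.27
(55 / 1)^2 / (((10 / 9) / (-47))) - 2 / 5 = -1279579 / 10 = -127957.90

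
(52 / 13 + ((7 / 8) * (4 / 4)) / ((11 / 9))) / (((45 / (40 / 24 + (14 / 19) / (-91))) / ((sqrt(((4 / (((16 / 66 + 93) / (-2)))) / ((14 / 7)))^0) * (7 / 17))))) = 714049 / 9976824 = 0.07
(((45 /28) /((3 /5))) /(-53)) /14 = -75 /20776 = -0.00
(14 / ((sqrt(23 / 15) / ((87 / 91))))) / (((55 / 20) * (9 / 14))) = 3248 * sqrt(345) / 9867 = 6.11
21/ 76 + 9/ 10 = 447/ 380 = 1.18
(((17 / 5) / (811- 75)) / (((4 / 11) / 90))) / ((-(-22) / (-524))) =-20043 / 736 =-27.23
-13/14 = -0.93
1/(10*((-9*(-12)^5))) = 1/22394880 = 0.00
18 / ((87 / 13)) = 78 / 29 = 2.69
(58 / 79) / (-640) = -29 / 25280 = -0.00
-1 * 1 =-1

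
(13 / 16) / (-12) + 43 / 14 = 4037 / 1344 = 3.00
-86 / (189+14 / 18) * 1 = -387 / 854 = -0.45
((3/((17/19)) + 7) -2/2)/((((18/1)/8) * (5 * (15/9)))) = 0.50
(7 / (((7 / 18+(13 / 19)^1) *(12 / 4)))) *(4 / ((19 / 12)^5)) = 41803776 / 47827807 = 0.87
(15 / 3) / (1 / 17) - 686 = -601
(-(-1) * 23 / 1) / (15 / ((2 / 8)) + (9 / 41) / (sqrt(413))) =319356380 / 833103573 -943 * sqrt(413) / 277701191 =0.38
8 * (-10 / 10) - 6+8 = -6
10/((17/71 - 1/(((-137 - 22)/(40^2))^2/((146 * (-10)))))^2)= 32218490924010/70421252703845866669729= 0.00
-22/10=-11/5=-2.20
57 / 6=19 / 2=9.50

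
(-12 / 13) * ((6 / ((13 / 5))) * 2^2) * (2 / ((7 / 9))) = -25920 / 1183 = -21.91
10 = 10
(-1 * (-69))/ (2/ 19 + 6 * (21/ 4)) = 2622/ 1201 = 2.18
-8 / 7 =-1.14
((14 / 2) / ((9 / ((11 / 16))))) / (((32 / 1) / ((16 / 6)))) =77 / 1728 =0.04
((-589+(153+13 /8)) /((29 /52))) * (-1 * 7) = 316225 /58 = 5452.16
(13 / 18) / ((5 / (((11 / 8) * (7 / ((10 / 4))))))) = 1001 / 1800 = 0.56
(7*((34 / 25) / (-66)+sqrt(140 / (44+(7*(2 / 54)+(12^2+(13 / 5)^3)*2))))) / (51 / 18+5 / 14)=-833 / 18425+22050*sqrt(26040273) / 83080871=1.31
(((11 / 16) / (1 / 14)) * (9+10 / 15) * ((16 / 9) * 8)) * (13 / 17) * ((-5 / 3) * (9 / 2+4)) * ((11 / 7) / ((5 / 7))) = -2554552 / 81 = -31537.68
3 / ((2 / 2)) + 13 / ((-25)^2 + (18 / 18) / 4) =7555 / 2501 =3.02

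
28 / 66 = 14 / 33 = 0.42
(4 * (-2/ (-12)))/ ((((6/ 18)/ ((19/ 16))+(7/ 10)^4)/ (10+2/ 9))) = 34960000/ 2671713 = 13.09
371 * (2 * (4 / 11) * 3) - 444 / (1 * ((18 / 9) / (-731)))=1794006 / 11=163091.45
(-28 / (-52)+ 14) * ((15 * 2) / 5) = 1134 / 13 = 87.23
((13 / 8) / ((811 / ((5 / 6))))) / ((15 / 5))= 65 / 116784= 0.00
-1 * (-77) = 77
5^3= 125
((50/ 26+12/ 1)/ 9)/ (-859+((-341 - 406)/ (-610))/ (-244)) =-0.00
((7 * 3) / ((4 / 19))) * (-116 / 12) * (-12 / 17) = 11571 / 17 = 680.65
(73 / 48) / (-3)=-73 / 144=-0.51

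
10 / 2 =5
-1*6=-6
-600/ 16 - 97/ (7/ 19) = -300.79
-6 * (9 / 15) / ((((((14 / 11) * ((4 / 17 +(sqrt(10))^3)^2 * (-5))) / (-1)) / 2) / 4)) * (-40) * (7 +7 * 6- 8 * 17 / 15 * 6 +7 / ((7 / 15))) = 1.71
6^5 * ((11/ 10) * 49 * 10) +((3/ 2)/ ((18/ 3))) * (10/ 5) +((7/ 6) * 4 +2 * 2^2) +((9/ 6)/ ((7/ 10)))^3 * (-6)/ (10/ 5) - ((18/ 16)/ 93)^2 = 265254071680307/ 63287616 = 4191247.65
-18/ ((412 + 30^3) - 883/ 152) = -2736/ 4165741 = -0.00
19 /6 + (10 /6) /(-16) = 49 /16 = 3.06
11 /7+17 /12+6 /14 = 41 /12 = 3.42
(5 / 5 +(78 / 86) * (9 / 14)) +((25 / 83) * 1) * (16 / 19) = 1743681 / 949354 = 1.84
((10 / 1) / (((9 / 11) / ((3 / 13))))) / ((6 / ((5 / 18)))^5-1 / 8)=2750000 / 4584303477741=0.00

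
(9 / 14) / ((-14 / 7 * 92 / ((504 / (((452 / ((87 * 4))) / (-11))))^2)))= -18694309788 / 293687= -63653.86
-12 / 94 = -6 / 47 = -0.13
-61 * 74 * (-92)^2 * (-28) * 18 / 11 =19256073984 / 11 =1750552180.36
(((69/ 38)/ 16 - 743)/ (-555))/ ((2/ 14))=632345/ 67488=9.37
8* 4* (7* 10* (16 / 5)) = 7168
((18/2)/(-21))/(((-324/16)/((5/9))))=20/1701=0.01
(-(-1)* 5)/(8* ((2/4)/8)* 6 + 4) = 5/7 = 0.71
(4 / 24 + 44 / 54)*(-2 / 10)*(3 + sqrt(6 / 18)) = -53 / 90-53*sqrt(3) / 810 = -0.70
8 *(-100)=-800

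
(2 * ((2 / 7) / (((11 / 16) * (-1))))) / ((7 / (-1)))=64 / 539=0.12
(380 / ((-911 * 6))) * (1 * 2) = -380 / 2733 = -0.14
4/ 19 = 0.21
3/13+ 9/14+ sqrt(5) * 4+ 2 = 523/182+ 4 * sqrt(5) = 11.82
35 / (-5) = -7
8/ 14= 0.57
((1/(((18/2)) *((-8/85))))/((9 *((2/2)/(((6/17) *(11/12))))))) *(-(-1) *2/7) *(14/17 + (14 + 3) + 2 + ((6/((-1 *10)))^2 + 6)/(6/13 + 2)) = -3352129/12337920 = -0.27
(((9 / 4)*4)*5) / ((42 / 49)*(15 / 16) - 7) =-2520 / 347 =-7.26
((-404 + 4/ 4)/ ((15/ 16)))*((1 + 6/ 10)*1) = -51584/ 75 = -687.79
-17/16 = -1.06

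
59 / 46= 1.28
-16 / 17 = -0.94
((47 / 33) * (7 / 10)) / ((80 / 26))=4277 / 13200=0.32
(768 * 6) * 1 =4608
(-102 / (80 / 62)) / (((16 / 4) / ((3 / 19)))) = -4743 / 1520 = -3.12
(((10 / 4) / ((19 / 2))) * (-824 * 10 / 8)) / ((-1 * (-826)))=-2575 / 7847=-0.33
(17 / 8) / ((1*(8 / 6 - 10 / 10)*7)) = 51 / 56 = 0.91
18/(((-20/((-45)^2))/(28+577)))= -2205225/2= -1102612.50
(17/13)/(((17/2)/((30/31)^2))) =0.14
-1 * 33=-33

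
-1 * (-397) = 397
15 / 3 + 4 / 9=49 / 9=5.44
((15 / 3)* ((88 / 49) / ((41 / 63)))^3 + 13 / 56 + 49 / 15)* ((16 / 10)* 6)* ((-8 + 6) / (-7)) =1232004939724 / 4136983025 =297.80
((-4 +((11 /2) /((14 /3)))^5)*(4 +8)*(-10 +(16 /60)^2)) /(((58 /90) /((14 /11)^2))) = 99545070729 /192573920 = 516.92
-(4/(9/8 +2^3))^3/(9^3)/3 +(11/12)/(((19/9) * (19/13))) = 364937379799/1228526578476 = 0.30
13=13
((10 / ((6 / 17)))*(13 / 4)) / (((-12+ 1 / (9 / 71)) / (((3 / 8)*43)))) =-427635 / 1184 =-361.18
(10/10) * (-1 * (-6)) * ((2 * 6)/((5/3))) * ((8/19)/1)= 1728/95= 18.19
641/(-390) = -641/390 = -1.64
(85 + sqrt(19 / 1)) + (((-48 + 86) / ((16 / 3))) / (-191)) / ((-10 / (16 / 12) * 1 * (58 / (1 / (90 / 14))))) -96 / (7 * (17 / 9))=sqrt(19) + 92234336027 / 1186453800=82.10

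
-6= -6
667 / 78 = 8.55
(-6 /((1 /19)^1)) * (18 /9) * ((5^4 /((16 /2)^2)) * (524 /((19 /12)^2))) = -465394.74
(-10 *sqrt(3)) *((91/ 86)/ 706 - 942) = 285971905 *sqrt(3)/ 30358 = 16315.89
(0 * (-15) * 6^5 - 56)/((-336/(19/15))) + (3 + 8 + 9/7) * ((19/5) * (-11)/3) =-107711/630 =-170.97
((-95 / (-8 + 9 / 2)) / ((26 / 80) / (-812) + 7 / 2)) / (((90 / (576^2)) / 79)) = 85581496320 / 37889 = 2258742.55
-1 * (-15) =15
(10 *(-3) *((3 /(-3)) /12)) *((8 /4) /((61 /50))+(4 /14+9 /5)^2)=447569 /29890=14.97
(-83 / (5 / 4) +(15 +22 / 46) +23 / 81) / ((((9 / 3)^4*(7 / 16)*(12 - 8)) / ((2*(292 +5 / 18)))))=-208.82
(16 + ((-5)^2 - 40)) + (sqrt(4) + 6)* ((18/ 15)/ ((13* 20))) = 337/ 325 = 1.04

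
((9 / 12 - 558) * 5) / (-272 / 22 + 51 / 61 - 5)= 1495659 / 8872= 168.58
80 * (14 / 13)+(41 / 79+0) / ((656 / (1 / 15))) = 21235213 / 246480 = 86.15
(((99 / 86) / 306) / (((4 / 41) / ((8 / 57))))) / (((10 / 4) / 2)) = 902 / 208335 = 0.00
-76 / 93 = -0.82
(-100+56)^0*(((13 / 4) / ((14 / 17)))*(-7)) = -221 / 8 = -27.62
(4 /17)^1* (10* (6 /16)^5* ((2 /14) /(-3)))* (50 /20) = -2025 /974848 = -0.00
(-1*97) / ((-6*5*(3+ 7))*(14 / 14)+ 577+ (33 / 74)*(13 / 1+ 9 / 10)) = -71780 / 209567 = -0.34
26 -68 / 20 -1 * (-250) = 272.60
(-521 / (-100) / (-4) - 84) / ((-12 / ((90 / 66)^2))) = 102363 / 7744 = 13.22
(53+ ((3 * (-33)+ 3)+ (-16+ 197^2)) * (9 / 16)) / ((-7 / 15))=-46757.28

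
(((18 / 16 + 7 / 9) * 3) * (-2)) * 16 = -548 / 3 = -182.67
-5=-5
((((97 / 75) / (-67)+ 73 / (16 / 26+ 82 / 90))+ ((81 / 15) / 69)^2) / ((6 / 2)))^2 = 12879574955008070072401 / 50714121113601800625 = 253.96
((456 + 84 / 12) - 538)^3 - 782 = -422657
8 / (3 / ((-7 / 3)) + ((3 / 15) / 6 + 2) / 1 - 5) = -1680 / 893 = -1.88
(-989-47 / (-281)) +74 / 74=-277581 / 281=-987.83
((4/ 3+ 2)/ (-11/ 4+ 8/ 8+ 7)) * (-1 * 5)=-200/ 63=-3.17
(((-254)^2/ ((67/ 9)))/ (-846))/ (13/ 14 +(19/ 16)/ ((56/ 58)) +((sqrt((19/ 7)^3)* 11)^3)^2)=-83310505894784/ 115210259335274838120667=-0.00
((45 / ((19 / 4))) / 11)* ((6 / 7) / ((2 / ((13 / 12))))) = 585 / 1463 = 0.40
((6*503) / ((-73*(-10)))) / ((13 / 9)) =13581 / 4745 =2.86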